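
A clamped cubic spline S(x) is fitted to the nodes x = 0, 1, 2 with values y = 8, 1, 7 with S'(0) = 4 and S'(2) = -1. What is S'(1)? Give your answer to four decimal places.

Write σ_i for S''(x_i). With h_i = 1, 1 and divided differences Δ_i = -7, 6, the continuity of S' gives the tridiagonal system
  1·σ_0 + 4·σ_1 + 1·σ_2 = 6(Δ_1 - Δ_0) = 78
Clamped end conditions give two more equations: 2h_0·σ_0 + h_0·σ_1 = 6(Δ_0 - S'(0)) = -66 and h_1·σ_1 + 2h_1·σ_2 = 6(S'(2) - Δ_1) = -42.
Solving the tridiagonal system: σ_0 = -55, σ_1 = 44, σ_2 = -43.
On [1, 2], S'(x) = b_1 + 2c_1·(x - 1) + 3d_1·(x - 1)² with b_1 = Δ_1 - h_1(2σ_1 + σ_2)/6 = -3/2, c_1 = σ_1/2 = 22, d_1 = (σ_2 - σ_1)/(6h_1) = -29/2. So S'(1) = -3/2.

-1.5000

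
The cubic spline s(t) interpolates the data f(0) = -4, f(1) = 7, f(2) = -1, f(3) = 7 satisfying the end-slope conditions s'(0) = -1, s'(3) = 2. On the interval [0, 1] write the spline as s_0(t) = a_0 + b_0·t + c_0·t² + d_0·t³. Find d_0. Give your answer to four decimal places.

Write M_i for s''(x_i). With h_i = 1, 1, 1 and divided differences Δ_i = 11, -8, 8, the continuity of s' gives the tridiagonal system
  1·M_0 + 4·M_1 + 1·M_2 = 6(Δ_1 - Δ_0) = -114
  1·M_1 + 4·M_2 + 1·M_3 = 6(Δ_2 - Δ_1) = 96
Clamped end conditions give two more equations: 2h_0·M_0 + h_0·M_1 = 6(Δ_0 - s'(0)) = 72 and h_2·M_2 + 2h_2·M_3 = 6(s'(3) - Δ_2) = -36.
Solving: M_0 = 322/5, M_1 = -284/5, M_2 = 244/5, M_3 = -212/5.
On [0, 1], with s_0(t) = a_0 + b_0·t + c_0·t² + d_0·t³: c_0 = M_0/2 = 161/5, d_0 = (M_1 - M_0)/(6h_0) = -101/5, b_0 = Δ_0 - h_0(2M_0 + M_1)/6 = -1.

-20.2000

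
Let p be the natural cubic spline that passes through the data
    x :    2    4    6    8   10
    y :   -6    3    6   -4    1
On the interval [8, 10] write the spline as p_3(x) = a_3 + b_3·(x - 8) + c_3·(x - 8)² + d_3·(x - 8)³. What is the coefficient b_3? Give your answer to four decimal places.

Let σ_i = p''(x_i). Step sizes h_i = 2, 2, 2, 2; slopes of the chords Δ_i = (y_(i+1) - y_i)/h_i = 9/2, 3/2, -5, 5/2.
  2·σ_0 + 8·σ_1 + 2·σ_2 = 6(Δ_1 - Δ_0) = -18
  2·σ_1 + 8·σ_2 + 2·σ_3 = 6(Δ_2 - Δ_1) = -39
  2·σ_2 + 8·σ_3 + 2·σ_4 = 6(Δ_3 - Δ_2) = 45
Natural end conditions: σ_0 = σ_4 = 0.
Solving: σ_0 = 0, σ_1 = -69/112, σ_2 = -183/28, σ_3 = 813/112, σ_4 = 0.
On [8, 10], with p_3(x) = a_3 + b_3·(x - 8) + c_3·(x - 8)² + d_3·(x - 8)³: c_3 = σ_3/2 = 813/224, d_3 = (σ_4 - σ_3)/(6h_3) = -271/448, b_3 = Δ_3 - h_3(2σ_3 + σ_4)/6 = -131/56.

-2.3393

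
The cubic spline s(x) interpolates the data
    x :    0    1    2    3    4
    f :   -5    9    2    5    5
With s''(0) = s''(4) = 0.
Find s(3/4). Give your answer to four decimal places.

7.5977

Put M_i = s'' at the i-th knot. Here h = (1, 1, 1, 1) and Δ = (14, -7, 3, 0), so the interior equations h_(i-1)·M_(i-1) + 2(h_(i-1)+h_i)·M_i + h_i·M_(i+1) = 6(Δ_i − Δ_(i-1)) read
  1·M_0 + 4·M_1 + 1·M_2 = 6(Δ_1 - Δ_0) = -126
  1·M_1 + 4·M_2 + 1·M_3 = 6(Δ_2 - Δ_1) = 60
  1·M_2 + 4·M_3 + 1·M_4 = 6(Δ_3 - Δ_2) = -18
Natural end conditions: M_0 = M_4 = 0.
Hence M_0 = 0, M_1 = -537/14, M_2 = 192/7, M_3 = -159/14, M_4 = 0.
On [0, 1], s(x) = -5 + 571/28·x + 0·x² - 179/28·x³.
With x = 3/4: s(3/4) = 1945/256.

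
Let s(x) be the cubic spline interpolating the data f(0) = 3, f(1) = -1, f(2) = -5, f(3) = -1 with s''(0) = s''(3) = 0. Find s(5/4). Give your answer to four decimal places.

With σ_i denoting the second derivative at x_i, h_i = 1, 1, 1, and Δ_i = (y_(i+1) − y_i)/h_i = -4, -4, 4:
  1·σ_0 + 4·σ_1 + 1·σ_2 = 6(Δ_1 - Δ_0) = 0
  1·σ_1 + 4·σ_2 + 1·σ_3 = 6(Δ_2 - Δ_1) = 48
Natural end conditions: σ_0 = σ_3 = 0.
Solving the tridiagonal system: σ_0 = 0, σ_1 = -16/5, σ_2 = 64/5, σ_3 = 0.
On [1, 2], s(x) = -1 - 76/15·(x - 1) - 8/5·(x - 1)² + 8/3·(x - 1)³.
With (x - 1) = 1/4: s(5/4) = -93/40.

-2.3250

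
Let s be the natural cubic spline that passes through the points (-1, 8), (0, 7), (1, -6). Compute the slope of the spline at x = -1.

2

With m_i denoting the second derivative at x_i, h_i = 1, 1, and Δ_i = (y_(i+1) − y_i)/h_i = -1, -13:
  1·m_0 + 4·m_1 + 1·m_2 = 6(Δ_1 - Δ_0) = -72
Natural end conditions: m_0 = m_2 = 0.
Hence m_0 = 0, m_1 = -18, m_2 = 0.
On [-1, 0], s'(x) = b_0 + 2c_0·(x + 1) + 3d_0·(x + 1)² with b_0 = Δ_0 - h_0(2m_0 + m_1)/6 = 2, c_0 = m_0/2 = 0, d_0 = (m_1 - m_0)/(6h_0) = -3. So s'(-1) = 2.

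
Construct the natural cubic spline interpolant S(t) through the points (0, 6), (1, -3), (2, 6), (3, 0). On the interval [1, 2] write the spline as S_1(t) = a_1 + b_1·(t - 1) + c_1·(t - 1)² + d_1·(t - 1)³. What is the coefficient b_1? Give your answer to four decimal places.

2.6000

With m_i denoting the second derivative at x_i, h_i = 1, 1, 1, and Δ_i = (y_(i+1) − y_i)/h_i = -9, 9, -6:
  1·m_0 + 4·m_1 + 1·m_2 = 6(Δ_1 - Δ_0) = 108
  1·m_1 + 4·m_2 + 1·m_3 = 6(Δ_2 - Δ_1) = -90
Natural end conditions: m_0 = m_3 = 0.
Hence m_0 = 0, m_1 = 174/5, m_2 = -156/5, m_3 = 0.
On [1, 2], with S_1(t) = a_1 + b_1·(t - 1) + c_1·(t - 1)² + d_1·(t - 1)³: c_1 = m_1/2 = 87/5, d_1 = (m_2 - m_1)/(6h_1) = -11, b_1 = Δ_1 - h_1(2m_1 + m_2)/6 = 13/5.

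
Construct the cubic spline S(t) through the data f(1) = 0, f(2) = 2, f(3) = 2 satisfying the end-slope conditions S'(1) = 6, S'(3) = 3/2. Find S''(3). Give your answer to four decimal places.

5.2500

Write m_i for S''(x_i). With h_i = 1, 1 and divided differences Δ_i = 2, 0, the continuity of S' gives the tridiagonal system
  1·m_0 + 4·m_1 + 1·m_2 = 6(Δ_1 - Δ_0) = -12
Clamped end conditions give two more equations: 2h_0·m_0 + h_0·m_1 = 6(Δ_0 - S'(1)) = -24 and h_1·m_1 + 2h_1·m_2 = 6(S'(3) - Δ_1) = 9.
Solving the tridiagonal system: m_0 = -45/4, m_1 = -3/2, m_2 = 21/4.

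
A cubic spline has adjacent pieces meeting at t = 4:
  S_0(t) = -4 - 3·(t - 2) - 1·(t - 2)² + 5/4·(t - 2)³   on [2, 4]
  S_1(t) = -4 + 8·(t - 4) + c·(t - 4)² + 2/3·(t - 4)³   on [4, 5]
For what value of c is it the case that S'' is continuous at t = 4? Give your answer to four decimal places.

S_0''(t) = -2 + 15/2·(t - 2), so S_0''(4) = 13. On the right, S_1''(4) = 2c, so c = 13/2.

6.5000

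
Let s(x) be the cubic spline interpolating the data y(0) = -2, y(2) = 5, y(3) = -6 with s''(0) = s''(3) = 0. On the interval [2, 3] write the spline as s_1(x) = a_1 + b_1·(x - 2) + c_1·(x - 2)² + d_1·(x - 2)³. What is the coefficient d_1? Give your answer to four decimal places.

Put m_i = s'' at the i-th knot. Here h = (2, 1) and Δ = (7/2, -11), so the interior equations h_(i-1)·m_(i-1) + 2(h_(i-1)+h_i)·m_i + h_i·m_(i+1) = 6(Δ_i − Δ_(i-1)) read
  2·m_0 + 6·m_1 + 1·m_2 = 6(Δ_1 - Δ_0) = -87
Natural end conditions: m_0 = m_2 = 0.
Hence m_0 = 0, m_1 = -29/2, m_2 = 0.
On [2, 3], with s_1(x) = a_1 + b_1·(x - 2) + c_1·(x - 2)² + d_1·(x - 2)³: c_1 = m_1/2 = -29/4, d_1 = (m_2 - m_1)/(6h_1) = 29/12, b_1 = Δ_1 - h_1(2m_1 + m_2)/6 = -37/6.

2.4167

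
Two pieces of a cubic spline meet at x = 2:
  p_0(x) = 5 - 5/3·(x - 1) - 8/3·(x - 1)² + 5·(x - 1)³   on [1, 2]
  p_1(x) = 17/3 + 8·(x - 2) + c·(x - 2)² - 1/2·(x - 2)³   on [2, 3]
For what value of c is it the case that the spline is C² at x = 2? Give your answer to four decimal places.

12.3333

p_0''(x) = -16/3 + 30·(x - 1), so p_0''(2) = 74/3. On the right, p_1''(2) = 2c, so c = 37/3.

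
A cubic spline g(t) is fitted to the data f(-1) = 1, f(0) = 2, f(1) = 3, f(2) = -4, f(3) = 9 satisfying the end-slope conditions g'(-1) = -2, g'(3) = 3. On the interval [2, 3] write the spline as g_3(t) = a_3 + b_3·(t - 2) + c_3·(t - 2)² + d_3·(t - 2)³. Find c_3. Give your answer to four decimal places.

25.1071

Let σ_i = g''(x_i). Step sizes h_i = 1, 1, 1, 1; slopes of the chords Δ_i = (y_(i+1) - y_i)/h_i = 1, 1, -7, 13.
  1·σ_0 + 4·σ_1 + 1·σ_2 = 6(Δ_1 - Δ_0) = 0
  1·σ_1 + 4·σ_2 + 1·σ_3 = 6(Δ_2 - Δ_1) = -48
  1·σ_2 + 4·σ_3 + 1·σ_4 = 6(Δ_3 - Δ_2) = 120
Clamped end conditions give two more equations: 2h_0·σ_0 + h_0·σ_1 = 6(Δ_0 - g'(-1)) = 18 and h_3·σ_3 + 2h_3·σ_4 = 6(g'(3) - Δ_3) = -60.
Solving the tridiagonal system: σ_0 = 185/28, σ_1 = 67/14, σ_2 = -103/4, σ_3 = 703/14, σ_4 = -1543/28.
On [2, 3], with g_3(t) = a_3 + b_3·(t - 2) + c_3·(t - 2)² + d_3·(t - 2)³: c_3 = σ_3/2 = 703/28, d_3 = (σ_4 - σ_3)/(6h_3) = -983/56, b_3 = Δ_3 - h_3(2σ_3 + σ_4)/6 = 305/56.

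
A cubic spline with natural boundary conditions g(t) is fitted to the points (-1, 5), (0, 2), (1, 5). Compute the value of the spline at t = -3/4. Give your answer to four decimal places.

Let M_i = g''(x_i). Step sizes h_i = 1, 1; slopes of the chords Δ_i = (y_(i+1) - y_i)/h_i = -3, 3.
  1·M_0 + 4·M_1 + 1·M_2 = 6(Δ_1 - Δ_0) = 36
Natural end conditions: M_0 = M_2 = 0.
Solving the tridiagonal system: M_0 = 0, M_1 = 9, M_2 = 0.
On [-1, 0], g(t) = 5 - 9/2·(t + 1) + 0·(t + 1)² + 3/2·(t + 1)³.
With (t + 1) = 1/4: g(-3/4) = 499/128.

3.8984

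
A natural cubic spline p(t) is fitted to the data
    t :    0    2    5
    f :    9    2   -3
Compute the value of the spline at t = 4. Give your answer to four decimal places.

-1.8222

Put m_i = p'' at the i-th knot. Here h = (2, 3) and Δ = (-7/2, -5/3), so the interior equations h_(i-1)·m_(i-1) + 2(h_(i-1)+h_i)·m_i + h_i·m_(i+1) = 6(Δ_i − Δ_(i-1)) read
  2·m_0 + 10·m_1 + 3·m_2 = 6(Δ_1 - Δ_0) = 11
Natural end conditions: m_0 = m_2 = 0.
Solving: m_0 = 0, m_1 = 11/10, m_2 = 0.
On [2, 5], p(t) = 2 - 83/30·(t - 2) + 11/20·(t - 2)² - 11/180·(t - 2)³.
With (t - 2) = 2: p(4) = -82/45.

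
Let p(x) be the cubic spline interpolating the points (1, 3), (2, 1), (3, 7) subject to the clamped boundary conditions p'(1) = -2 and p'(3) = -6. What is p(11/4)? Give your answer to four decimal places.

Put σ_i = p'' at the i-th knot. Here h = (1, 1) and Δ = (-2, 6), so the interior equations h_(i-1)·σ_(i-1) + 2(h_(i-1)+h_i)·σ_i + h_i·σ_(i+1) = 6(Δ_i − Δ_(i-1)) read
  1·σ_0 + 4·σ_1 + 1·σ_2 = 6(Δ_1 - Δ_0) = 48
Clamped end conditions give two more equations: 2h_0·σ_0 + h_0·σ_1 = 6(Δ_0 - p'(1)) = 0 and h_1·σ_1 + 2h_1·σ_2 = 6(p'(3) - Δ_1) = -72.
Solving the tridiagonal system: σ_0 = -14, σ_1 = 28, σ_2 = -50.
On [2, 3], p(x) = 1 + 5·(x - 2) + 14·(x - 2)² - 13·(x - 2)³.
With (x - 2) = 3/4: p(11/4) = 457/64.

7.1406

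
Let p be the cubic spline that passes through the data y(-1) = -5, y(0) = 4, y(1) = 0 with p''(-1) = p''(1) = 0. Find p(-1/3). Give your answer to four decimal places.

2.2037

Let M_i = p''(x_i). Step sizes h_i = 1, 1; slopes of the chords Δ_i = (y_(i+1) - y_i)/h_i = 9, -4.
  1·M_0 + 4·M_1 + 1·M_2 = 6(Δ_1 - Δ_0) = -78
Natural end conditions: M_0 = M_2 = 0.
Forward elimination and back-substitution give M_0 = 0, M_1 = -39/2, M_2 = 0.
On [-1, 0], p(x) = -5 + 49/4·(x + 1) + 0·(x + 1)² - 13/4·(x + 1)³.
With (x + 1) = 2/3: p(-1/3) = 119/54.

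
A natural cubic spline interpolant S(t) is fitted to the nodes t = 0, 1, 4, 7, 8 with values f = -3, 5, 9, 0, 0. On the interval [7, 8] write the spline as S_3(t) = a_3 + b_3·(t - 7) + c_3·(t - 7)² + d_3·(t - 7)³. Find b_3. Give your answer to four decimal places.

-0.9776

Write m_i for S''(x_i). With h_i = 1, 3, 3, 1 and divided differences Δ_i = 8, 4/3, -3, 0, the continuity of S' gives the tridiagonal system
  1·m_0 + 8·m_1 + 3·m_2 = 6(Δ_1 - Δ_0) = -40
  3·m_1 + 12·m_2 + 3·m_3 = 6(Δ_2 - Δ_1) = -26
  3·m_2 + 8·m_3 + 1·m_4 = 6(Δ_3 - Δ_2) = 18
Natural end conditions: m_0 = m_4 = 0.
Solving the tridiagonal system: m_0 = 0, m_1 = -449/104, m_2 = -71/39, m_3 = 305/104, m_4 = 0.
On [7, 8], with S_3(t) = a_3 + b_3·(t - 7) + c_3·(t - 7)² + d_3·(t - 7)³: c_3 = m_3/2 = 305/208, d_3 = (m_4 - m_3)/(6h_3) = -305/624, b_3 = Δ_3 - h_3(2m_3 + m_4)/6 = -305/312.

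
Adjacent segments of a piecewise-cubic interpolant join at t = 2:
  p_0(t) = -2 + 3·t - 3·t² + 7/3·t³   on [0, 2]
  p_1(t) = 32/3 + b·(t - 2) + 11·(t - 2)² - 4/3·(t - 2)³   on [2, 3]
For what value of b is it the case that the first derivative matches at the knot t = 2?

19

p_0'(t) = 3 - 6·t + 7·t², so p_0'(2) = 19. On the right, p_1'(2) = b, so b = 19.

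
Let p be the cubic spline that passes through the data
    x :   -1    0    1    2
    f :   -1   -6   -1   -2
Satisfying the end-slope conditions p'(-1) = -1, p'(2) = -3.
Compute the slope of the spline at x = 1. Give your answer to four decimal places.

Put m_i = p'' at the i-th knot. Here h = (1, 1, 1) and Δ = (-5, 5, -1), so the interior equations h_(i-1)·m_(i-1) + 2(h_(i-1)+h_i)·m_i + h_i·m_(i+1) = 6(Δ_i − Δ_(i-1)) read
  1·m_0 + 4·m_1 + 1·m_2 = 6(Δ_1 - Δ_0) = 60
  1·m_1 + 4·m_2 + 1·m_3 = 6(Δ_2 - Δ_1) = -36
Clamped end conditions give two more equations: 2h_0·m_0 + h_0·m_1 = 6(Δ_0 - p'(-1)) = -24 and h_2·m_2 + 2h_2·m_3 = 6(p'(2) - Δ_2) = -12.
Hence m_0 = -368/15, m_1 = 376/15, m_2 = -236/15, m_3 = 28/15.
On [1, 2], p'(x) = b_2 + 2c_2·(x - 1) + 3d_2·(x - 1)² with b_2 = Δ_2 - h_2(2m_2 + m_3)/6 = 59/15, c_2 = m_2/2 = -118/15, d_2 = (m_3 - m_2)/(6h_2) = 44/15. So p'(1) = 59/15.

3.9333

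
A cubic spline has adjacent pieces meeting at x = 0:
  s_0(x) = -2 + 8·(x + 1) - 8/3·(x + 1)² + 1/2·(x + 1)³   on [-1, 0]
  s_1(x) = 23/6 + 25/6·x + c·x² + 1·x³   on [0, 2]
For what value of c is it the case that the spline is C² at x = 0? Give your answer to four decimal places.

-1.1667

s_0''(x) = -16/3 + 3·(x + 1), so s_0''(0) = -7/3. On the right, s_1''(0) = 2c, so c = -7/6.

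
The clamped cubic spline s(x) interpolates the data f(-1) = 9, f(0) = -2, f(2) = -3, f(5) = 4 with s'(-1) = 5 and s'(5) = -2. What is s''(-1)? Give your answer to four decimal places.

With M_i denoting the second derivative at x_i, h_i = 1, 2, 3, and Δ_i = (y_(i+1) − y_i)/h_i = -11, -1/2, 7/3:
  1·M_0 + 6·M_1 + 2·M_2 = 6(Δ_1 - Δ_0) = 63
  2·M_1 + 10·M_2 + 3·M_3 = 6(Δ_2 - Δ_1) = 17
Clamped end conditions give two more equations: 2h_0·M_0 + h_0·M_1 = 6(Δ_0 - s'(-1)) = -96 and h_2·M_2 + 2h_2·M_3 = 6(s'(5) - Δ_2) = -26.
Solving: M_0 = -175/3, M_1 = 62/3, M_2 = -4/3, M_3 = -11/3.

-58.3333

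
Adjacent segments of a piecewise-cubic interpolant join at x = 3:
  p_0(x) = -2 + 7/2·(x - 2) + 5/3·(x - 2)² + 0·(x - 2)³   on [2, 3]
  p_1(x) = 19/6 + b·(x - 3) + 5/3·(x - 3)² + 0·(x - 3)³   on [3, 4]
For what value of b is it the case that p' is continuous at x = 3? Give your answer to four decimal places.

p_0'(x) = 7/2 + 10/3·(x - 2) + 0·(x - 2)², so p_0'(3) = 41/6. On the right, p_1'(3) = b, so b = 41/6.

6.8333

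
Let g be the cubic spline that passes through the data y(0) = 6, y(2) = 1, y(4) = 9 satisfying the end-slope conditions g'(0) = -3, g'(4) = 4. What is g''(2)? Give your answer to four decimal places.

Put σ_i = g'' at the i-th knot. Here h = (2, 2) and Δ = (-5/2, 4), so the interior equations h_(i-1)·σ_(i-1) + 2(h_(i-1)+h_i)·σ_i + h_i·σ_(i+1) = 6(Δ_i − Δ_(i-1)) read
  2·σ_0 + 8·σ_1 + 2·σ_2 = 6(Δ_1 - Δ_0) = 39
Clamped end conditions give two more equations: 2h_0·σ_0 + h_0·σ_1 = 6(Δ_0 - g'(0)) = 3 and h_1·σ_1 + 2h_1·σ_2 = 6(g'(4) - Δ_1) = 0.
Forward elimination and back-substitution give σ_0 = -19/8, σ_1 = 25/4, σ_2 = -25/8.

6.2500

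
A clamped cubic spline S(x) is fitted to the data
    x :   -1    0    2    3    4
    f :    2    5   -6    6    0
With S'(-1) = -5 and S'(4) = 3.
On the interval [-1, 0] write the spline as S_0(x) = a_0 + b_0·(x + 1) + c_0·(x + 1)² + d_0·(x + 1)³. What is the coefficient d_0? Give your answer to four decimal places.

-10.5234

Let m_i = S''(x_i). Step sizes h_i = 1, 2, 1, 1; slopes of the chords Δ_i = (y_(i+1) - y_i)/h_i = 3, -11/2, 12, -6.
  1·m_0 + 6·m_1 + 2·m_2 = 6(Δ_1 - Δ_0) = -51
  2·m_1 + 6·m_2 + 1·m_3 = 6(Δ_2 - Δ_1) = 105
  1·m_2 + 4·m_3 + 1·m_4 = 6(Δ_3 - Δ_2) = -108
Clamped end conditions give two more equations: 2h_0·m_0 + h_0·m_1 = 6(Δ_0 - S'(-1)) = 48 and h_3·m_3 + 2h_3·m_4 = 6(S'(4) - Δ_3) = 54.
Hence m_0 = 2371/64, m_1 = -835/32, m_2 = 4385/128, m_3 = -3095/64, m_4 = 6551/128.
On [-1, 0], with S_0(x) = a_0 + b_0·(x + 1) + c_0·(x + 1)² + d_0·(x + 1)³: c_0 = m_0/2 = 2371/128, d_0 = (m_1 - m_0)/(6h_0) = -1347/128, b_0 = Δ_0 - h_0(2m_0 + m_1)/6 = -5.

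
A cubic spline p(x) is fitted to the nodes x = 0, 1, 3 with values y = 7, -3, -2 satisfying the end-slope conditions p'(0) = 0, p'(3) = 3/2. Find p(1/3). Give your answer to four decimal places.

5.1481

Let σ_i = p''(x_i). Step sizes h_i = 1, 2; slopes of the chords Δ_i = (y_(i+1) - y_i)/h_i = -10, 1/2.
  1·σ_0 + 6·σ_1 + 2·σ_2 = 6(Δ_1 - Δ_0) = 63
Clamped end conditions give two more equations: 2h_0·σ_0 + h_0·σ_1 = 6(Δ_0 - p'(0)) = -60 and h_1·σ_1 + 2h_1·σ_2 = 6(p'(3) - Δ_1) = 6.
Forward elimination and back-substitution give σ_0 = -40, σ_1 = 20, σ_2 = -17/2.
On [0, 1], p(x) = 7 + 0·x - 20·x² + 10·x³.
With x = 1/3: p(1/3) = 139/27.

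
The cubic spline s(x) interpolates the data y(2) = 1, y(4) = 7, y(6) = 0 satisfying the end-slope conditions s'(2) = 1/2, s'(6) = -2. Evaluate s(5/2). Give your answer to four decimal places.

2.0781

With σ_i denoting the second derivative at x_i, h_i = 2, 2, and Δ_i = (y_(i+1) − y_i)/h_i = 3, -7/2:
  2·σ_0 + 8·σ_1 + 2·σ_2 = 6(Δ_1 - Δ_0) = -39
Clamped end conditions give two more equations: 2h_0·σ_0 + h_0·σ_1 = 6(Δ_0 - s'(2)) = 15 and h_1·σ_1 + 2h_1·σ_2 = 6(s'(6) - Δ_1) = 9.
Forward elimination and back-substitution give σ_0 = 8, σ_1 = -17/2, σ_2 = 13/2.
On [2, 4], s(x) = 1 + 1/2·(x - 2) + 4·(x - 2)² - 11/8·(x - 2)³.
With (x - 2) = 1/2: s(5/2) = 133/64.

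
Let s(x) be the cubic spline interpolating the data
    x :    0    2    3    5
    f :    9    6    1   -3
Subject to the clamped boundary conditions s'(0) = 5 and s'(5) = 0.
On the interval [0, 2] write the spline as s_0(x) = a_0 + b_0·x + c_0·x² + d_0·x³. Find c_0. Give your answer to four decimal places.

Let σ_i = s''(x_i). Step sizes h_i = 2, 1, 2; slopes of the chords Δ_i = (y_(i+1) - y_i)/h_i = -3/2, -5, -2.
  2·σ_0 + 6·σ_1 + 1·σ_2 = 6(Δ_1 - Δ_0) = -21
  1·σ_1 + 6·σ_2 + 2·σ_3 = 6(Δ_2 - Δ_1) = 18
Clamped end conditions give two more equations: 2h_0·σ_0 + h_0·σ_1 = 6(Δ_0 - s'(0)) = -39 and h_2·σ_2 + 2h_2·σ_3 = 6(s'(5) - Δ_2) = 12.
Solving the tridiagonal system: σ_0 = -299/32, σ_1 = -13/16, σ_2 = 41/16, σ_3 = 55/32.
On [0, 2], with s_0(x) = a_0 + b_0·x + c_0·x² + d_0·x³: c_0 = σ_0/2 = -299/64, d_0 = (σ_1 - σ_0)/(6h_0) = 91/128, b_0 = Δ_0 - h_0(2σ_0 + σ_1)/6 = 5.

-4.6719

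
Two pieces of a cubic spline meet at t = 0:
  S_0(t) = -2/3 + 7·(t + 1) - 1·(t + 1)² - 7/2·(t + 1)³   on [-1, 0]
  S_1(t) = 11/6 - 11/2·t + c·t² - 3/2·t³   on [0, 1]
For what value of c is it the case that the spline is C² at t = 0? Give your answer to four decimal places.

-11.5000

S_0''(t) = -2 - 21·(t + 1), so S_0''(0) = -23. On the right, S_1''(0) = 2c, so c = -23/2.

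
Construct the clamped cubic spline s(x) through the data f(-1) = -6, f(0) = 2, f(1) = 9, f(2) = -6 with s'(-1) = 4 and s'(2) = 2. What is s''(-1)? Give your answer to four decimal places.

Put m_i = s'' at the i-th knot. Here h = (1, 1, 1) and Δ = (8, 7, -15), so the interior equations h_(i-1)·m_(i-1) + 2(h_(i-1)+h_i)·m_i + h_i·m_(i+1) = 6(Δ_i − Δ_(i-1)) read
  1·m_0 + 4·m_1 + 1·m_2 = 6(Δ_1 - Δ_0) = -6
  1·m_1 + 4·m_2 + 1·m_3 = 6(Δ_2 - Δ_1) = -132
Clamped end conditions give two more equations: 2h_0·m_0 + h_0·m_1 = 6(Δ_0 - s'(-1)) = 24 and h_2·m_2 + 2h_2·m_3 = 6(s'(2) - Δ_2) = 102.
Forward elimination and back-substitution give m_0 = 20/3, m_1 = 32/3, m_2 = -166/3, m_3 = 236/3.

6.6667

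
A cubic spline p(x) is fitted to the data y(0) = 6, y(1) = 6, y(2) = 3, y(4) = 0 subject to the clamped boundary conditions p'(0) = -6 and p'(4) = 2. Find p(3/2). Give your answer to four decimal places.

5.0597

Put M_i = p'' at the i-th knot. Here h = (1, 1, 2) and Δ = (0, -3, -3/2), so the interior equations h_(i-1)·M_(i-1) + 2(h_(i-1)+h_i)·M_i + h_i·M_(i+1) = 6(Δ_i − Δ_(i-1)) read
  1·M_0 + 4·M_1 + 1·M_2 = 6(Δ_1 - Δ_0) = -18
  1·M_1 + 6·M_2 + 2·M_3 = 6(Δ_2 - Δ_1) = 9
Clamped end conditions give two more equations: 2h_0·M_0 + h_0·M_1 = 6(Δ_0 - p'(0)) = 36 and h_2·M_2 + 2h_2·M_3 = 6(p'(4) - Δ_2) = 21.
Solving the tridiagonal system: M_0 = 515/22, M_1 = -119/11, M_2 = 41/22, M_3 = 95/22.
On [1, 2], p(x) = 6 + 13/44·(x - 1) - 119/22·(x - 1)² + 93/44·(x - 1)³.
With (x - 1) = 1/2: p(3/2) = 1781/352.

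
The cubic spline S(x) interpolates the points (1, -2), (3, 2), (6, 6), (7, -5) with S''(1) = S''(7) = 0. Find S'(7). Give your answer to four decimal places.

-12.7089

Put m_i = S'' at the i-th knot. Here h = (2, 3, 1) and Δ = (2, 4/3, -11), so the interior equations h_(i-1)·m_(i-1) + 2(h_(i-1)+h_i)·m_i + h_i·m_(i+1) = 6(Δ_i − Δ_(i-1)) read
  2·m_0 + 10·m_1 + 3·m_2 = 6(Δ_1 - Δ_0) = -4
  3·m_1 + 8·m_2 + 1·m_3 = 6(Δ_2 - Δ_1) = -74
Natural end conditions: m_0 = m_3 = 0.
Forward elimination and back-substitution give m_0 = 0, m_1 = 190/71, m_2 = -728/71, m_3 = 0.
On [6, 7], S'(x) = b_2 + 2c_2·(x - 6) + 3d_2·(x - 6)² with b_2 = Δ_2 - h_2(2m_2 + m_3)/6 = -1615/213, c_2 = m_2/2 = -364/71, d_2 = (m_3 - m_2)/(6h_2) = 364/213. So S'(7) = -2707/213.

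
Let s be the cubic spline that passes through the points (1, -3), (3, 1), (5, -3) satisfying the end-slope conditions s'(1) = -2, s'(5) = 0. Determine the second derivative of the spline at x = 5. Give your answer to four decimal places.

Put m_i = s'' at the i-th knot. Here h = (2, 2) and Δ = (2, -2), so the interior equations h_(i-1)·m_(i-1) + 2(h_(i-1)+h_i)·m_i + h_i·m_(i+1) = 6(Δ_i − Δ_(i-1)) read
  2·m_0 + 8·m_1 + 2·m_2 = 6(Δ_1 - Δ_0) = -24
Clamped end conditions give two more equations: 2h_0·m_0 + h_0·m_1 = 6(Δ_0 - s'(1)) = 24 and h_1·m_1 + 2h_1·m_2 = 6(s'(5) - Δ_1) = 12.
Forward elimination and back-substitution give m_0 = 19/2, m_1 = -7, m_2 = 13/2.

6.5000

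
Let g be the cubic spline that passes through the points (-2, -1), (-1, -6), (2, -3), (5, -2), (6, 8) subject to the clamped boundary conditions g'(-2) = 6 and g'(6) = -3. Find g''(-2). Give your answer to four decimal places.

-39.0667

Put σ_i = g'' at the i-th knot. Here h = (1, 3, 3, 1) and Δ = (-5, 1, 1/3, 10), so the interior equations h_(i-1)·σ_(i-1) + 2(h_(i-1)+h_i)·σ_i + h_i·σ_(i+1) = 6(Δ_i − Δ_(i-1)) read
  1·σ_0 + 8·σ_1 + 3·σ_2 = 6(Δ_1 - Δ_0) = 36
  3·σ_1 + 12·σ_2 + 3·σ_3 = 6(Δ_2 - Δ_1) = -4
  3·σ_2 + 8·σ_3 + 1·σ_4 = 6(Δ_3 - Δ_2) = 58
Clamped end conditions give two more equations: 2h_0·σ_0 + h_0·σ_1 = 6(Δ_0 - g'(-2)) = -66 and h_3·σ_3 + 2h_3·σ_4 = 6(g'(6) - Δ_3) = -78.
Solving: σ_0 = -586/15, σ_1 = 182/15, σ_2 = -22/3, σ_3 = 238/15, σ_4 = -704/15.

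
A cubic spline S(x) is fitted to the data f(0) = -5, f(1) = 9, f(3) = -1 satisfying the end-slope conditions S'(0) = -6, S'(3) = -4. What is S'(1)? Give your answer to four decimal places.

14.1667

Let σ_i = S''(x_i). Step sizes h_i = 1, 2; slopes of the chords Δ_i = (y_(i+1) - y_i)/h_i = 14, -5.
  1·σ_0 + 6·σ_1 + 2·σ_2 = 6(Δ_1 - Δ_0) = -114
Clamped end conditions give two more equations: 2h_0·σ_0 + h_0·σ_1 = 6(Δ_0 - S'(0)) = 120 and h_1·σ_1 + 2h_1·σ_2 = 6(S'(3) - Δ_1) = 6.
Hence σ_0 = 239/3, σ_1 = -118/3, σ_2 = 127/6.
On [1, 3], S'(x) = b_1 + 2c_1·(x - 1) + 3d_1·(x - 1)² with b_1 = Δ_1 - h_1(2σ_1 + σ_2)/6 = 85/6, c_1 = σ_1/2 = -59/3, d_1 = (σ_2 - σ_1)/(6h_1) = 121/24. So S'(1) = 85/6.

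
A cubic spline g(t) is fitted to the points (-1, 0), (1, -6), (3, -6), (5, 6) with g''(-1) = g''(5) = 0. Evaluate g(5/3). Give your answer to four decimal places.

Write σ_i for g''(x_i). With h_i = 2, 2, 2 and divided differences Δ_i = -3, 0, 6, the continuity of g' gives the tridiagonal system
  2·σ_0 + 8·σ_1 + 2·σ_2 = 6(Δ_1 - Δ_0) = 18
  2·σ_1 + 8·σ_2 + 2·σ_3 = 6(Δ_2 - Δ_1) = 36
Natural end conditions: σ_0 = σ_3 = 0.
Solving the tridiagonal system: σ_0 = 0, σ_1 = 6/5, σ_2 = 21/5, σ_3 = 0.
On [1, 3], g(t) = -6 - 11/5·(t - 1) + 3/5·(t - 1)² + 1/4·(t - 1)³.
With (t - 1) = 2/3: g(5/3) = -962/135.

-7.1259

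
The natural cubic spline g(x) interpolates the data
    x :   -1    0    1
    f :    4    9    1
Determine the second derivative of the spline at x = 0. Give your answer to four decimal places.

With m_i denoting the second derivative at x_i, h_i = 1, 1, and Δ_i = (y_(i+1) − y_i)/h_i = 5, -8:
  1·m_0 + 4·m_1 + 1·m_2 = 6(Δ_1 - Δ_0) = -78
Natural end conditions: m_0 = m_2 = 0.
Hence m_0 = 0, m_1 = -39/2, m_2 = 0.

-19.5000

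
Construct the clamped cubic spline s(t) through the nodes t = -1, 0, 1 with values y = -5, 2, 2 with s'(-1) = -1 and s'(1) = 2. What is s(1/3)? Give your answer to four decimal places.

2.5926

Write M_i for s''(x_i). With h_i = 1, 1 and divided differences Δ_i = 7, 0, the continuity of s' gives the tridiagonal system
  1·M_0 + 4·M_1 + 1·M_2 = 6(Δ_1 - Δ_0) = -42
Clamped end conditions give two more equations: 2h_0·M_0 + h_0·M_1 = 6(Δ_0 - s'(-1)) = 48 and h_1·M_1 + 2h_1·M_2 = 6(s'(1) - Δ_1) = 12.
Hence M_0 = 36, M_1 = -24, M_2 = 18.
On [0, 1], s(t) = 2 + 5·t - 12·t² + 7·t³.
With t = 1/3: s(1/3) = 70/27.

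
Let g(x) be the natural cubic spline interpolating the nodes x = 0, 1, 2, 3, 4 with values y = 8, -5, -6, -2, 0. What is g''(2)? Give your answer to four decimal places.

4.2857

Write M_i for g''(x_i). With h_i = 1, 1, 1, 1 and divided differences Δ_i = -13, -1, 4, 2, the continuity of g' gives the tridiagonal system
  1·M_0 + 4·M_1 + 1·M_2 = 6(Δ_1 - Δ_0) = 72
  1·M_1 + 4·M_2 + 1·M_3 = 6(Δ_2 - Δ_1) = 30
  1·M_2 + 4·M_3 + 1·M_4 = 6(Δ_3 - Δ_2) = -12
Natural end conditions: M_0 = M_4 = 0.
Forward elimination and back-substitution give M_0 = 0, M_1 = 237/14, M_2 = 30/7, M_3 = -57/14, M_4 = 0.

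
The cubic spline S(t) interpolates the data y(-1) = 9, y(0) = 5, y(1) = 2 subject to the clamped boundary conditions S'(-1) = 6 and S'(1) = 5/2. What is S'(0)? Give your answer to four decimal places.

Put M_i = S'' at the i-th knot. Here h = (1, 1) and Δ = (-4, -3), so the interior equations h_(i-1)·M_(i-1) + 2(h_(i-1)+h_i)·M_i + h_i·M_(i+1) = 6(Δ_i − Δ_(i-1)) read
  1·M_0 + 4·M_1 + 1·M_2 = 6(Δ_1 - Δ_0) = 6
Clamped end conditions give two more equations: 2h_0·M_0 + h_0·M_1 = 6(Δ_0 - S'(-1)) = -60 and h_1·M_1 + 2h_1·M_2 = 6(S'(1) - Δ_1) = 33.
Solving the tridiagonal system: M_0 = -133/4, M_1 = 13/2, M_2 = 53/4.
On [0, 1], S'(t) = b_1 + 2c_1·t + 3d_1·t² with b_1 = Δ_1 - h_1(2M_1 + M_2)/6 = -59/8, c_1 = M_1/2 = 13/4, d_1 = (M_2 - M_1)/(6h_1) = 9/8. So S'(0) = -59/8.

-7.3750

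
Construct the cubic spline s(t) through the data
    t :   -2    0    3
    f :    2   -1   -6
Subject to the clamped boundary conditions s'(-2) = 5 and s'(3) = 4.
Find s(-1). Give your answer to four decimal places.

2.9125

With M_i denoting the second derivative at x_i, h_i = 2, 3, and Δ_i = (y_(i+1) − y_i)/h_i = -3/2, -5/3:
  2·M_0 + 10·M_1 + 3·M_2 = 6(Δ_1 - Δ_0) = -1
Clamped end conditions give two more equations: 2h_0·M_0 + h_0·M_1 = 6(Δ_0 - s'(-2)) = -39 and h_1·M_1 + 2h_1·M_2 = 6(s'(3) - Δ_1) = 34.
Forward elimination and back-substitution give M_0 = -197/20, M_1 = 1/5, M_2 = 167/30.
On [-2, 0], s(t) = 2 + 5·(t + 2) - 197/40·(t + 2)² + 67/80·(t + 2)³.
With (t + 2) = 1: s(-1) = 233/80.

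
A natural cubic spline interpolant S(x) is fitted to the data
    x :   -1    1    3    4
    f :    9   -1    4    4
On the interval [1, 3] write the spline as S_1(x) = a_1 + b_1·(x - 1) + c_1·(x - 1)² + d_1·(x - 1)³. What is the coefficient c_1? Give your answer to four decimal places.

3.4091

With m_i denoting the second derivative at x_i, h_i = 2, 2, 1, and Δ_i = (y_(i+1) − y_i)/h_i = -5, 5/2, 0:
  2·m_0 + 8·m_1 + 2·m_2 = 6(Δ_1 - Δ_0) = 45
  2·m_1 + 6·m_2 + 1·m_3 = 6(Δ_2 - Δ_1) = -15
Natural end conditions: m_0 = m_3 = 0.
Forward elimination and back-substitution give m_0 = 0, m_1 = 75/11, m_2 = -105/22, m_3 = 0.
On [1, 3], with S_1(x) = a_1 + b_1·(x - 1) + c_1·(x - 1)² + d_1·(x - 1)³: c_1 = m_1/2 = 75/22, d_1 = (m_2 - m_1)/(6h_1) = -85/88, b_1 = Δ_1 - h_1(2m_1 + m_2)/6 = -5/11.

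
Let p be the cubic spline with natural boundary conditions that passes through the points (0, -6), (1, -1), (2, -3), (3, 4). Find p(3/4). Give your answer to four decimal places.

Put M_i = p'' at the i-th knot. Here h = (1, 1, 1) and Δ = (5, -2, 7), so the interior equations h_(i-1)·M_(i-1) + 2(h_(i-1)+h_i)·M_i + h_i·M_(i+1) = 6(Δ_i − Δ_(i-1)) read
  1·M_0 + 4·M_1 + 1·M_2 = 6(Δ_1 - Δ_0) = -42
  1·M_1 + 4·M_2 + 1·M_3 = 6(Δ_2 - Δ_1) = 54
Natural end conditions: M_0 = M_3 = 0.
Hence M_0 = 0, M_1 = -74/5, M_2 = 86/5, M_3 = 0.
On [0, 1], p(t) = -6 + 112/15·t + 0·t² - 37/15·t³.
With t = 3/4: p(3/4) = -461/320.

-1.4406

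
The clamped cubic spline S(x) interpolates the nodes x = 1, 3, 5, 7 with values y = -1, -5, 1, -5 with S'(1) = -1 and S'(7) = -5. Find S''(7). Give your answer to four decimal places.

0.0667

With M_i denoting the second derivative at x_i, h_i = 2, 2, 2, and Δ_i = (y_(i+1) − y_i)/h_i = -2, 3, -3:
  2·M_0 + 8·M_1 + 2·M_2 = 6(Δ_1 - Δ_0) = 30
  2·M_1 + 8·M_2 + 2·M_3 = 6(Δ_2 - Δ_1) = -36
Clamped end conditions give two more equations: 2h_0·M_0 + h_0·M_1 = 6(Δ_0 - S'(1)) = -6 and h_2·M_2 + 2h_2·M_3 = 6(S'(7) - Δ_2) = -12.
Hence M_0 = -71/15, M_1 = 97/15, M_2 = -92/15, M_3 = 1/15.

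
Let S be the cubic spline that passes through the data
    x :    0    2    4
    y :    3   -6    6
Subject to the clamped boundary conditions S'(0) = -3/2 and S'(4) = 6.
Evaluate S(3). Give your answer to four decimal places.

Put M_i = S'' at the i-th knot. Here h = (2, 2) and Δ = (-9/2, 6), so the interior equations h_(i-1)·M_(i-1) + 2(h_(i-1)+h_i)·M_i + h_i·M_(i+1) = 6(Δ_i − Δ_(i-1)) read
  2·M_0 + 8·M_1 + 2·M_2 = 6(Δ_1 - Δ_0) = 63
Clamped end conditions give two more equations: 2h_0·M_0 + h_0·M_1 = 6(Δ_0 - S'(0)) = -18 and h_1·M_1 + 2h_1·M_2 = 6(S'(4) - Δ_1) = 0.
Forward elimination and back-substitution give M_0 = -21/2, M_1 = 12, M_2 = -6.
On [2, 4], S(x) = -6 + 0·(x - 2) + 6·(x - 2)² - 3/2·(x - 2)³.
With (x - 2) = 1: S(3) = -3/2.

-1.5000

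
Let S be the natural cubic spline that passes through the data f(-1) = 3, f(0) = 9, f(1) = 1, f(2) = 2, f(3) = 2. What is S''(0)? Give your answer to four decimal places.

-26.4643

Put M_i = S'' at the i-th knot. Here h = (1, 1, 1, 1) and Δ = (6, -8, 1, 0), so the interior equations h_(i-1)·M_(i-1) + 2(h_(i-1)+h_i)·M_i + h_i·M_(i+1) = 6(Δ_i − Δ_(i-1)) read
  1·M_0 + 4·M_1 + 1·M_2 = 6(Δ_1 - Δ_0) = -84
  1·M_1 + 4·M_2 + 1·M_3 = 6(Δ_2 - Δ_1) = 54
  1·M_2 + 4·M_3 + 1·M_4 = 6(Δ_3 - Δ_2) = -6
Natural end conditions: M_0 = M_4 = 0.
Solving: M_0 = 0, M_1 = -741/28, M_2 = 153/7, M_3 = -195/28, M_4 = 0.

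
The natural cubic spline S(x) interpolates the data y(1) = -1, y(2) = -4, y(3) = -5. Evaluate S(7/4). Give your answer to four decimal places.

Let M_i = S''(x_i). Step sizes h_i = 1, 1; slopes of the chords Δ_i = (y_(i+1) - y_i)/h_i = -3, -1.
  1·M_0 + 4·M_1 + 1·M_2 = 6(Δ_1 - Δ_0) = 12
Natural end conditions: M_0 = M_2 = 0.
Hence M_0 = 0, M_1 = 3, M_2 = 0.
On [1, 2], S(x) = -1 - 7/2·(x - 1) + 0·(x - 1)² + 1/2·(x - 1)³.
With (x - 1) = 3/4: S(7/4) = -437/128.

-3.4141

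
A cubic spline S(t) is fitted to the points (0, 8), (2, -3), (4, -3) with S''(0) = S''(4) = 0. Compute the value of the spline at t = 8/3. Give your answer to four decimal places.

-4.0185

With M_i denoting the second derivative at x_i, h_i = 2, 2, and Δ_i = (y_(i+1) − y_i)/h_i = -11/2, 0:
  2·M_0 + 8·M_1 + 2·M_2 = 6(Δ_1 - Δ_0) = 33
Natural end conditions: M_0 = M_2 = 0.
Forward elimination and back-substitution give M_0 = 0, M_1 = 33/8, M_2 = 0.
On [2, 4], S(t) = -3 - 11/4·(t - 2) + 33/16·(t - 2)² - 11/32·(t - 2)³.
With (t - 2) = 2/3: S(8/3) = -217/54.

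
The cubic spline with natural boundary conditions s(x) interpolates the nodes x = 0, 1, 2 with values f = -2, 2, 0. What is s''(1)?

-9

With M_i denoting the second derivative at x_i, h_i = 1, 1, and Δ_i = (y_(i+1) − y_i)/h_i = 4, -2:
  1·M_0 + 4·M_1 + 1·M_2 = 6(Δ_1 - Δ_0) = -36
Natural end conditions: M_0 = M_2 = 0.
Forward elimination and back-substitution give M_0 = 0, M_1 = -9, M_2 = 0.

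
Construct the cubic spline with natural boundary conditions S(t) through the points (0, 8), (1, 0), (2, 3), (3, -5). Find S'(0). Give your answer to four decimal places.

Put σ_i = S'' at the i-th knot. Here h = (1, 1, 1) and Δ = (-8, 3, -8), so the interior equations h_(i-1)·σ_(i-1) + 2(h_(i-1)+h_i)·σ_i + h_i·σ_(i+1) = 6(Δ_i − Δ_(i-1)) read
  1·σ_0 + 4·σ_1 + 1·σ_2 = 6(Δ_1 - Δ_0) = 66
  1·σ_1 + 4·σ_2 + 1·σ_3 = 6(Δ_2 - Δ_1) = -66
Natural end conditions: σ_0 = σ_3 = 0.
Solving: σ_0 = 0, σ_1 = 22, σ_2 = -22, σ_3 = 0.
On [0, 1], S'(t) = b_0 + 2c_0·t + 3d_0·t² with b_0 = Δ_0 - h_0(2σ_0 + σ_1)/6 = -35/3, c_0 = σ_0/2 = 0, d_0 = (σ_1 - σ_0)/(6h_0) = 11/3. So S'(0) = -35/3.

-11.6667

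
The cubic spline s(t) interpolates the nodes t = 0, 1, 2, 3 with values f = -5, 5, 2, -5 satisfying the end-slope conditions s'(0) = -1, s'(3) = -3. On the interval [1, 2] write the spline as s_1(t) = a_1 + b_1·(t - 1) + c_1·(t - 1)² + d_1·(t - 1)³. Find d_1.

Let M_i = s''(x_i). Step sizes h_i = 1, 1, 1; slopes of the chords Δ_i = (y_(i+1) - y_i)/h_i = 10, -3, -7.
  1·M_0 + 4·M_1 + 1·M_2 = 6(Δ_1 - Δ_0) = -78
  1·M_1 + 4·M_2 + 1·M_3 = 6(Δ_2 - Δ_1) = -24
Clamped end conditions give two more equations: 2h_0·M_0 + h_0·M_1 = 6(Δ_0 - s'(0)) = 66 and h_2·M_2 + 2h_2·M_3 = 6(s'(3) - Δ_2) = 24.
Hence M_0 = 146/3, M_1 = -94/3, M_2 = -4/3, M_3 = 38/3.
On [1, 2], with s_1(t) = a_1 + b_1·(t - 1) + c_1·(t - 1)² + d_1·(t - 1)³: c_1 = M_1/2 = -47/3, d_1 = (M_2 - M_1)/(6h_1) = 5, b_1 = Δ_1 - h_1(2M_1 + M_2)/6 = 23/3.

5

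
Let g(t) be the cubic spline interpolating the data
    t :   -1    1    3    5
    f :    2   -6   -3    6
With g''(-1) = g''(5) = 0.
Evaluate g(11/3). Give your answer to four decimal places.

-0.3210

Let M_i = g''(x_i). Step sizes h_i = 2, 2, 2; slopes of the chords Δ_i = (y_(i+1) - y_i)/h_i = -4, 3/2, 9/2.
  2·M_0 + 8·M_1 + 2·M_2 = 6(Δ_1 - Δ_0) = 33
  2·M_1 + 8·M_2 + 2·M_3 = 6(Δ_2 - Δ_1) = 18
Natural end conditions: M_0 = M_3 = 0.
Solving the tridiagonal system: M_0 = 0, M_1 = 19/5, M_2 = 13/10, M_3 = 0.
On [3, 5], g(t) = -3 + 109/30·(t - 3) + 13/20·(t - 3)² - 13/120·(t - 3)³.
With (t - 3) = 2/3: g(11/3) = -26/81.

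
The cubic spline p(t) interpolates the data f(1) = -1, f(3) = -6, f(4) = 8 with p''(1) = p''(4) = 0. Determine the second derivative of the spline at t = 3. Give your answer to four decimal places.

Put M_i = p'' at the i-th knot. Here h = (2, 1) and Δ = (-5/2, 14), so the interior equations h_(i-1)·M_(i-1) + 2(h_(i-1)+h_i)·M_i + h_i·M_(i+1) = 6(Δ_i − Δ_(i-1)) read
  2·M_0 + 6·M_1 + 1·M_2 = 6(Δ_1 - Δ_0) = 99
Natural end conditions: M_0 = M_2 = 0.
Forward elimination and back-substitution give M_0 = 0, M_1 = 33/2, M_2 = 0.

16.5000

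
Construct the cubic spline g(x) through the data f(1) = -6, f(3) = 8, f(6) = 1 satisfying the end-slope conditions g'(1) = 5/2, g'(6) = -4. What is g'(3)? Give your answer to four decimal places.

4.9500

With M_i denoting the second derivative at x_i, h_i = 2, 3, and Δ_i = (y_(i+1) − y_i)/h_i = 7, -7/3:
  2·M_0 + 10·M_1 + 3·M_2 = 6(Δ_1 - Δ_0) = -56
Clamped end conditions give two more equations: 2h_0·M_0 + h_0·M_1 = 6(Δ_0 - g'(1)) = 27 and h_1·M_1 + 2h_1·M_2 = 6(g'(6) - Δ_1) = -10.
Forward elimination and back-substitution give M_0 = 221/20, M_1 = -43/5, M_2 = 79/30.
On [3, 6], g'(x) = b_1 + 2c_1·(x - 3) + 3d_1·(x - 3)² with b_1 = Δ_1 - h_1(2M_1 + M_2)/6 = 99/20, c_1 = M_1/2 = -43/10, d_1 = (M_2 - M_1)/(6h_1) = 337/540. So g'(3) = 99/20.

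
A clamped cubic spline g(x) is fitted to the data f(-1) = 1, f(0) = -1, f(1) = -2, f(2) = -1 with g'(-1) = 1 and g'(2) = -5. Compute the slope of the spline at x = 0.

-3

Put σ_i = g'' at the i-th knot. Here h = (1, 1, 1) and Δ = (-2, -1, 1), so the interior equations h_(i-1)·σ_(i-1) + 2(h_(i-1)+h_i)·σ_i + h_i·σ_(i+1) = 6(Δ_i − Δ_(i-1)) read
  1·σ_0 + 4·σ_1 + 1·σ_2 = 6(Δ_1 - Δ_0) = 6
  1·σ_1 + 4·σ_2 + 1·σ_3 = 6(Δ_2 - Δ_1) = 12
Clamped end conditions give two more equations: 2h_0·σ_0 + h_0·σ_1 = 6(Δ_0 - g'(-1)) = -18 and h_2·σ_2 + 2h_2·σ_3 = 6(g'(2) - Δ_2) = -36.
Forward elimination and back-substitution give σ_0 = -10, σ_1 = 2, σ_2 = 8, σ_3 = -22.
On [0, 1], g'(x) = b_1 + 2c_1·x + 3d_1·x² with b_1 = Δ_1 - h_1(2σ_1 + σ_2)/6 = -3, c_1 = σ_1/2 = 1, d_1 = (σ_2 - σ_1)/(6h_1) = 1. So g'(0) = -3.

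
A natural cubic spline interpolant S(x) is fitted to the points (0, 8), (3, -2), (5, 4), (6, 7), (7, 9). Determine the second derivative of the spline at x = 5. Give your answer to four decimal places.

-1.1402

Let m_i = S''(x_i). Step sizes h_i = 3, 2, 1, 1; slopes of the chords Δ_i = (y_(i+1) - y_i)/h_i = -10/3, 3, 3, 2.
  3·m_0 + 10·m_1 + 2·m_2 = 6(Δ_1 - Δ_0) = 38
  2·m_1 + 6·m_2 + 1·m_3 = 6(Δ_2 - Δ_1) = 0
  1·m_2 + 4·m_3 + 1·m_4 = 6(Δ_3 - Δ_2) = -6
Natural end conditions: m_0 = m_4 = 0.
Solving the tridiagonal system: m_0 = 0, m_1 = 431/107, m_2 = -122/107, m_3 = -130/107, m_4 = 0.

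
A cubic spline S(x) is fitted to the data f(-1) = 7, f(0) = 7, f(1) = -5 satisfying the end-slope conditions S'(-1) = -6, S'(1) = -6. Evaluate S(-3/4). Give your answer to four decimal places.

Let m_i = S''(x_i). Step sizes h_i = 1, 1; slopes of the chords Δ_i = (y_(i+1) - y_i)/h_i = 0, -12.
  1·m_0 + 4·m_1 + 1·m_2 = 6(Δ_1 - Δ_0) = -72
Clamped end conditions give two more equations: 2h_0·m_0 + h_0·m_1 = 6(Δ_0 - S'(-1)) = 36 and h_1·m_1 + 2h_1·m_2 = 6(S'(1) - Δ_1) = 36.
Solving: m_0 = 36, m_1 = -36, m_2 = 36.
On [-1, 0], S(x) = 7 - 6·(x + 1) + 18·(x + 1)² - 12·(x + 1)³.
With (x + 1) = 1/4: S(-3/4) = 103/16.

6.4375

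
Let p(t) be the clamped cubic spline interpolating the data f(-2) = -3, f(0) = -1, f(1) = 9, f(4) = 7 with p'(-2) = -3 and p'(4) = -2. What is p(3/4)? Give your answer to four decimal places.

Write m_i for p''(x_i). With h_i = 2, 1, 3 and divided differences Δ_i = 1, 10, -2/3, the continuity of p' gives the tridiagonal system
  2·m_0 + 6·m_1 + 1·m_2 = 6(Δ_1 - Δ_0) = 54
  1·m_1 + 8·m_2 + 3·m_3 = 6(Δ_2 - Δ_1) = -64
Clamped end conditions give two more equations: 2h_0·m_0 + h_0·m_1 = 6(Δ_0 - p'(-2)) = 24 and h_2·m_2 + 2h_2·m_3 = 6(p'(4) - Δ_2) = -8.
Forward elimination and back-substitution give m_0 = 5/7, m_1 = 74/7, m_2 = -76/7, m_3 = 86/21.
On [0, 1], p(t) = -1 + 58/7·t + 37/7·t² - 25/7·t³.
With t = 3/4: p(3/4) = 2993/448.

6.6808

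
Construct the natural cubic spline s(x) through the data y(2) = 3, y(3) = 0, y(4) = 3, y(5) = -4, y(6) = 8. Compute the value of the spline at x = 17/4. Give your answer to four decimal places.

Put M_i = s'' at the i-th knot. Here h = (1, 1, 1, 1) and Δ = (-3, 3, -7, 12), so the interior equations h_(i-1)·M_(i-1) + 2(h_(i-1)+h_i)·M_i + h_i·M_(i+1) = 6(Δ_i − Δ_(i-1)) read
  1·M_0 + 4·M_1 + 1·M_2 = 6(Δ_1 - Δ_0) = 36
  1·M_1 + 4·M_2 + 1·M_3 = 6(Δ_2 - Δ_1) = -60
  1·M_2 + 4·M_3 + 1·M_4 = 6(Δ_3 - Δ_2) = 114
Natural end conditions: M_0 = M_4 = 0.
Solving: M_0 = 0, M_1 = 447/28, M_2 = -195/7, M_3 = 993/28, M_4 = 0.
On [4, 5], s(x) = 3 - 29/8·(x - 4) - 195/14·(x - 4)² + 591/56·(x - 4)³.
With (x - 4) = 1/4: s(17/4) = 4975/3584.

1.3881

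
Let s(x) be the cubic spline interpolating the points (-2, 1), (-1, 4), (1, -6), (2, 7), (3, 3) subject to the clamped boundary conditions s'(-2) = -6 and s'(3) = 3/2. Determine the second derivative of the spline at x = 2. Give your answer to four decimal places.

Write M_i for s''(x_i). With h_i = 1, 2, 1, 1 and divided differences Δ_i = 3, -5, 13, -4, the continuity of s' gives the tridiagonal system
  1·M_0 + 6·M_1 + 2·M_2 = 6(Δ_1 - Δ_0) = -48
  2·M_1 + 6·M_2 + 1·M_3 = 6(Δ_2 - Δ_1) = 108
  1·M_2 + 4·M_3 + 1·M_4 = 6(Δ_3 - Δ_2) = -102
Clamped end conditions give two more equations: 2h_0·M_0 + h_0·M_1 = 6(Δ_0 - s'(-2)) = 54 and h_3·M_3 + 2h_3·M_4 = 6(s'(3) - Δ_3) = 33.
Solving: M_0 = 2559/64, M_1 = -831/32, M_2 = 4341/128, M_3 = -2787/64, M_4 = 4899/128.

-43.5469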